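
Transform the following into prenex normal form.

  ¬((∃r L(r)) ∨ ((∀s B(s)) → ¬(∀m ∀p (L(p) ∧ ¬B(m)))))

Rewrite implications/biconditionals: A → B as ¬A ∨ B.
  ¬((∃r L(r)) ∨ ¬(∀s B(s)) ∨ ¬(∀m ∀p (L(p) ∧ ¬B(m))))
Push ¬ through the quantifiers and connectives to reach negation normal form:
  (∀r ¬L(r)) ∧ (∀s B(s)) ∧ (∀m ∀p (L(p) ∧ ¬B(m)))
All bound variables are already distinct, so no renaming is needed.
Finally move all quantifiers to the prefix:
  ∀r ∀s ∀m ∀p (¬L(r) ∧ B(s) ∧ L(p) ∧ ¬B(m))

∀r ∀s ∀m ∀p (¬L(r) ∧ B(s) ∧ L(p) ∧ ¬B(m))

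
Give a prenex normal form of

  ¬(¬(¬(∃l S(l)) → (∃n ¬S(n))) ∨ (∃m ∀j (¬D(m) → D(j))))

∃l ∃n ∀m ∃j ((S(l) ∨ ¬S(n)) ∧ ¬D(m) ∧ ¬D(j))

Eliminate → and ↔ using ¬ and ∨.
  ¬(¬(¬¬(∃l S(l)) ∨ (∃n ¬S(n))) ∨ (∃m ∀j (¬¬D(m) ∨ D(j))))
Move each ¬ inward, flipping quantifiers it crosses:
  ((∃l S(l)) ∨ (∃n ¬S(n))) ∧ (∀m ∃j (¬D(m) ∧ ¬D(j)))
All bound variables are already distinct, so no renaming is needed.
Extract every quantifier outward, since the variables are now distinct and don't occur free across branches:
  ∃l ∃n ∀m ∃j ((S(l) ∨ ¬S(n)) ∧ ¬D(m) ∧ ¬D(j))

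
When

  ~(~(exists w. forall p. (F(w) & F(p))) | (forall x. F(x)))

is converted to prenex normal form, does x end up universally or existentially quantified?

Drive negations inward (¬∀x A ≡ ∃x ¬A, ¬∃x A ≡ ∀x ¬A, De Morgan for ∧/∨):
  (exists w. forall p. (F(w) & F(p))) & (exists x. ~F(x))
All bound variables are already distinct, so no renaming is needed.
Extract every quantifier outward, since the variables are now distinct and don't occur free across branches:
  exists w. forall p. exists x. (F(w) & F(p) & ~F(x))
The quantifier forall x sits under an odd number of negations, so it flips to exists x.

existential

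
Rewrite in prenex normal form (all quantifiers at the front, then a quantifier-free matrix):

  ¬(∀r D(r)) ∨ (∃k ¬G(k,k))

Move each ¬ inward, flipping quantifiers it crosses:
  (∃r ¬D(r)) ∨ (∃k ¬G(k,k))
All bound variables are already distinct, so no renaming is needed.
Pull the quantifiers to the front (each side's bound variable is not free in the other side):
  ∃r ∃k (¬D(r) ∨ ¬G(k,k))

∃r ∃k (¬D(r) ∨ ¬G(k,k))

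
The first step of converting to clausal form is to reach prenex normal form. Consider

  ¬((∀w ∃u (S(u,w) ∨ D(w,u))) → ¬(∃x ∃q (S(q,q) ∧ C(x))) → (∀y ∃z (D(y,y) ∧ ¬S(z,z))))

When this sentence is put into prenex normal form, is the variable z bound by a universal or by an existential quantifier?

universal

Eliminate → and ↔ using ¬ and ∨.
  ¬(¬(∀w ∃u (S(u,w) ∨ D(w,u))) ∨ ¬¬(∃x ∃q (S(q,q) ∧ C(x))) ∨ (∀y ∃z (D(y,y) ∧ ¬S(z,z))))
Push ¬ through the quantifiers and connectives to reach negation normal form:
  (∀w ∃u (S(u,w) ∨ D(w,u))) ∧ (∀x ∀q (¬S(q,q) ∨ ¬C(x))) ∧ (∃y ∀z (¬D(y,y) ∨ S(z,z)))
Pull the quantifiers to the front (each side's bound variable is not free in the other side):
  ∀w ∃u ∀x ∀q ∃y ∀z ((S(u,w) ∨ D(w,u)) ∧ (¬S(q,q) ∨ ¬C(x)) ∧ (¬D(y,y) ∨ S(z,z)))
The quantifier ∃z sits under an odd number of negations (counting the antecedent side of each →), so it flips to ∀z.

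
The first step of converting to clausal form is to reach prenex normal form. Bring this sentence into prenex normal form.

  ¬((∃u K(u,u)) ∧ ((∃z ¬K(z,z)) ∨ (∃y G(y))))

Push ¬ through the quantifiers and connectives to reach negation normal form:
  (∀u ¬K(u,u)) ∨ (∀z K(z,z)) ∧ (∀y ¬G(y))
All bound variables are already distinct, so no renaming is needed.
Finally move all quantifiers to the prefix:
  ∀u ∀z ∀y (¬K(u,u) ∨ K(z,z) ∧ ¬G(y))

∀u ∀z ∀y (¬K(u,u) ∨ K(z,z) ∧ ¬G(y))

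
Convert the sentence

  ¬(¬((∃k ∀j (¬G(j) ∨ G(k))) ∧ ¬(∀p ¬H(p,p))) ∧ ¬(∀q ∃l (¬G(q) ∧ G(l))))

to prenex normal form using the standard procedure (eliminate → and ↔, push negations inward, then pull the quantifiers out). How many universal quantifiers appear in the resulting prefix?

2

Push ¬ through the quantifiers and connectives to reach negation normal form:
  (∃k ∀j (¬G(j) ∨ G(k))) ∧ (∃p H(p,p)) ∨ (∀q ∃l (¬G(q) ∧ G(l)))
Extract every quantifier outward, since the variables are now distinct and don't occur free across branches:
  ∃k ∀j ∃p ∀q ∃l ((¬G(j) ∨ G(k)) ∧ H(p,p) ∨ ¬G(q) ∧ G(l))
The prefix is ∃k ∀j ∃p ∀q ∃l: 2 universal, 3 existential.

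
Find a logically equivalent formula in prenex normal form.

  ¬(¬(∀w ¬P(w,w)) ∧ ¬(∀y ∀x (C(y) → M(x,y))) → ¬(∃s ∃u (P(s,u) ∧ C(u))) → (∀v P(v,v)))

∃w ∃y ∃x ∀s ∀u ∃v (P(w,w) ∧ C(y) ∧ ¬M(x,y) ∧ (¬P(s,u) ∨ ¬C(u)) ∧ ¬P(v,v))

Eliminate → and ↔ using ¬ and ∨.
  ¬(¬(¬(∀w ¬P(w,w)) ∧ ¬(∀y ∀x (¬C(y) ∨ M(x,y)))) ∨ ¬¬(∃s ∃u (P(s,u) ∧ C(u))) ∨ (∀v P(v,v)))
Push ¬ through the quantifiers and connectives to reach negation normal form:
  (∃w P(w,w)) ∧ (∃y ∃x (C(y) ∧ ¬M(x,y))) ∧ (∀s ∀u (¬P(s,u) ∨ ¬C(u))) ∧ (∃v ¬P(v,v))
All bound variables are already distinct, so no renaming is needed.
Pull the quantifiers to the front (each side's bound variable is not free in the other side):
  ∃w ∃y ∃x ∀s ∀u ∃v (P(w,w) ∧ C(y) ∧ ¬M(x,y) ∧ (¬P(s,u) ∨ ¬C(u)) ∧ ¬P(v,v))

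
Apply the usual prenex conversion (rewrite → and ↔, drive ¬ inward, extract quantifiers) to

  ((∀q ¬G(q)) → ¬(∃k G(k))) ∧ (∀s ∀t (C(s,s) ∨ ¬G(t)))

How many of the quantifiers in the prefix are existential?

Rewrite implications/biconditionals: A → B as ¬A ∨ B.
  (¬(∀q ¬G(q)) ∨ ¬(∃k G(k))) ∧ (∀s ∀t (C(s,s) ∨ ¬G(t)))
Move each ¬ inward, flipping quantifiers it crosses:
  ((∃q G(q)) ∨ (∀k ¬G(k))) ∧ (∀s ∀t (C(s,s) ∨ ¬G(t)))
Pull the quantifiers to the front (each side's bound variable is not free in the other side):
  ∃q ∀k ∀s ∀t ((G(q) ∨ ¬G(k)) ∧ (C(s,s) ∨ ¬G(t)))
The prefix is ∃q ∀k ∀s ∀t: 3 universal, 1 existential.

1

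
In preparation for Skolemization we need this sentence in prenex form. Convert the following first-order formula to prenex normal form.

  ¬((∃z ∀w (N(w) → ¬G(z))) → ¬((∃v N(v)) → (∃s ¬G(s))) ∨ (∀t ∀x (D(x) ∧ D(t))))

∃z ∀w ∀v ∃s ∃t ∃x ((¬N(w) ∨ ¬G(z)) ∧ (¬N(v) ∨ ¬G(s)) ∧ (¬D(x) ∨ ¬D(t)))

First replace A → B with ¬A ∨ B.
  ¬(¬(∃z ∀w (¬N(w) ∨ ¬G(z))) ∨ ¬(¬(∃v N(v)) ∨ (∃s ¬G(s))) ∨ (∀t ∀x (D(x) ∧ D(t))))
Drive negations inward (¬∀x A ≡ ∃x ¬A, ¬∃x A ≡ ∀x ¬A, De Morgan for ∧/∨):
  (∃z ∀w (¬N(w) ∨ ¬G(z))) ∧ ((∀v ¬N(v)) ∨ (∃s ¬G(s))) ∧ (∃t ∃x (¬D(x) ∨ ¬D(t)))
Pull the quantifiers to the front (each side's bound variable is not free in the other side):
  ∃z ∀w ∀v ∃s ∃t ∃x ((¬N(w) ∨ ¬G(z)) ∧ (¬N(v) ∨ ¬G(s)) ∧ (¬D(x) ∨ ¬D(t)))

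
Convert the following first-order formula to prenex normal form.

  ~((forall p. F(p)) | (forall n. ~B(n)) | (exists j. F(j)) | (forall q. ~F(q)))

Push ¬ through the quantifiers and connectives to reach negation normal form:
  (exists p. ~F(p)) & (exists n. B(n)) & (forall j. ~F(j)) & (exists q. F(q))
Pull the quantifiers to the front (each side's bound variable is not free in the other side):
  exists p. exists n. forall j. exists q. (~F(p) & B(n) & ~F(j) & F(q))

exists p. exists n. forall j. exists q. (~F(p) & B(n) & ~F(j) & F(q))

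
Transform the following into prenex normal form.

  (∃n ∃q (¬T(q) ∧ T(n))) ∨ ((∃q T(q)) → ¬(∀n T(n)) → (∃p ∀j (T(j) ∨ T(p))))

∃n ∃q ∀y1 ∀t ∃p ∀j (¬T(q) ∧ T(n) ∨ ¬T(y1) ∨ T(t) ∨ T(j) ∨ T(p))

First replace A → B with ¬A ∨ B.
  (∃n ∃q (¬T(q) ∧ T(n))) ∨ ¬(∃q T(q)) ∨ ¬¬(∀n T(n)) ∨ (∃p ∀j (T(j) ∨ T(p)))
Drive negations inward (¬∀x A ≡ ∃x ¬A, ¬∃x A ≡ ∀x ¬A, De Morgan for ∧/∨):
  (∃n ∃q (¬T(q) ∧ T(n))) ∨ (∀q ¬T(q)) ∨ (∀n T(n)) ∨ (∃p ∀j (T(j) ∨ T(p)))
Rename bound variables to avoid capture: q↦y1, n↦t.
  (∃n ∃q (¬T(q) ∧ T(n))) ∨ (∀y1 ¬T(y1)) ∨ (∀t T(t)) ∨ (∃p ∀j (T(j) ∨ T(p)))
Pull the quantifiers to the front (each side's bound variable is not free in the other side):
  ∃n ∃q ∀y1 ∀t ∃p ∀j (¬T(q) ∧ T(n) ∨ ¬T(y1) ∨ T(t) ∨ T(j) ∨ T(p))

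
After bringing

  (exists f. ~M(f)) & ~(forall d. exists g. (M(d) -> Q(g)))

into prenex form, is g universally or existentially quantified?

Rewrite implications/biconditionals: A → B as ¬A ∨ B.
  (exists f. ~M(f)) & ~(forall d. exists g. (~M(d) | Q(g)))
Push ¬ through the quantifiers and connectives to reach negation normal form:
  (exists f. ~M(f)) & (exists d. forall g. (M(d) & ~Q(g)))
Extract every quantifier outward, since the variables are now distinct and don't occur free across branches:
  exists f. exists d. forall g. (~M(f) & M(d) & ~Q(g))
The quantifier exists g sits under an odd number of negations (counting the antecedent side of each →), so it flips to forall g.

universal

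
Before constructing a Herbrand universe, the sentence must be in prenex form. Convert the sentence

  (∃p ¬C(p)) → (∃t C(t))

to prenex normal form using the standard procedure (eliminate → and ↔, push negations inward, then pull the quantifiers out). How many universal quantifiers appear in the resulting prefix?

First replace A → B with ¬A ∨ B.
  ¬(∃p ¬C(p)) ∨ (∃t C(t))
Push ¬ through the quantifiers and connectives to reach negation normal form:
  (∀p C(p)) ∨ (∃t C(t))
Extract every quantifier outward, since the variables are now distinct and don't occur free across branches:
  ∀p ∃t (C(p) ∨ C(t))
The prefix is ∀p ∃t: 1 universal, 1 existential.

1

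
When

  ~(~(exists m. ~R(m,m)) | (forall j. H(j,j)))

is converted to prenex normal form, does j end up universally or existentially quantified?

Move each ¬ inward, flipping quantifiers it crosses:
  (exists m. ~R(m,m)) & (exists j. ~H(j,j))
All bound variables are already distinct, so no renaming is needed.
Pull the quantifiers to the front (each side's bound variable is not free in the other side):
  exists m. exists j. (~R(m,m) & ~H(j,j))
The quantifier forall j sits under an odd number of negations, so it flips to exists j.

existential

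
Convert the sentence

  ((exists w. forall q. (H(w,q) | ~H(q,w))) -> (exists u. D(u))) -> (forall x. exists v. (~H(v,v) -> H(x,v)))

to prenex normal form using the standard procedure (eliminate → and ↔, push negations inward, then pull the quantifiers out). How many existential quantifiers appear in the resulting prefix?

Rewrite implications/biconditionals: A → B as ¬A ∨ B.
  ~(~(exists w. forall q. (H(w,q) | ~H(q,w))) | (exists u. D(u))) | (forall x. exists v. (~~H(v,v) | H(x,v)))
Move each ¬ inward, flipping quantifiers it crosses:
  (exists w. forall q. (H(w,q) | ~H(q,w))) & (forall u. ~D(u)) | (forall x. exists v. (H(v,v) | H(x,v)))
Pull the quantifiers to the front (each side's bound variable is not free in the other side):
  exists w. forall q. forall u. forall x. exists v. ((H(w,q) | ~H(q,w)) & ~D(u) | H(v,v) | H(x,v))
The prefix is exists w forall q forall u forall x exists v: 3 universal, 2 existential.

2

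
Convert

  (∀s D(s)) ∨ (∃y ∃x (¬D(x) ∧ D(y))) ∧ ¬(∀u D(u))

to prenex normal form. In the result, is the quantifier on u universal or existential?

Drive negations inward (¬∀x A ≡ ∃x ¬A, ¬∃x A ≡ ∀x ¬A, De Morgan for ∧/∨):
  (∀s D(s)) ∨ (∃y ∃x (¬D(x) ∧ D(y))) ∧ (∃u ¬D(u))
All bound variables are already distinct, so no renaming is needed.
Pull the quantifiers to the front (each side's bound variable is not free in the other side):
  ∀s ∃y ∃x ∃u (D(s) ∨ ¬D(x) ∧ D(y) ∧ ¬D(u))
The quantifier ∀u sits under an odd number of negations, so it flips to ∃u.

existential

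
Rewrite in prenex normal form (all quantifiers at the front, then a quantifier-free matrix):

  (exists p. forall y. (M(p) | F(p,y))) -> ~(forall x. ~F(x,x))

forall p. exists y. exists x. (~M(p) & ~F(p,y) | F(x,x))

Rewrite implications/biconditionals: A → B as ¬A ∨ B.
  ~(exists p. forall y. (M(p) | F(p,y))) | ~(forall x. ~F(x,x))
Move each ¬ inward, flipping quantifiers it crosses:
  (forall p. exists y. (~M(p) & ~F(p,y))) | (exists x. F(x,x))
All bound variables are already distinct, so no renaming is needed.
Extract every quantifier outward, since the variables are now distinct and don't occur free across branches:
  forall p. exists y. exists x. (~M(p) & ~F(p,y) | F(x,x))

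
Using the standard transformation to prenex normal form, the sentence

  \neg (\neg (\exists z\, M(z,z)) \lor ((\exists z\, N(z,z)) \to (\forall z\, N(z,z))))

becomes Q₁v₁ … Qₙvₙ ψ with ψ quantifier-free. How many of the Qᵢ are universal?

0

Eliminate → and ↔ using ¬ and ∨.
  \neg (\neg (\exists z\, M(z,z)) \lor \neg (\exists z\, N(z,z)) \lor (\forall z\, N(z,z)))
Push ¬ through the quantifiers and connectives to reach negation normal form:
  (\exists z\, M(z,z)) \land (\exists z\, N(z,z)) \land (\exists z\, \neg N(z,z))
Give each quantifier a distinct variable: z↦b, z↦v.
  (\exists z\, M(z,z)) \land (\exists b\, N(b,b)) \land (\exists v\, \neg N(v,v))
Pull the quantifiers to the front (each side's bound variable is not free in the other side):
  \exists z\, \exists b\, \exists v\, (M(z,z) \land N(b,b) \land \neg N(v,v))
The prefix is \exists z \exists b \exists v: 0 universal, 3 existential.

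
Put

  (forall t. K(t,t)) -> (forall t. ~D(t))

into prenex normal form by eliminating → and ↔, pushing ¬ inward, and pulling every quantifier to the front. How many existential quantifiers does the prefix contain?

Rewrite implications/biconditionals: A → B as ¬A ∨ B.
  ~(forall t. K(t,t)) | (forall t. ~D(t))
Push ¬ through the quantifiers and connectives to reach negation normal form:
  (exists t. ~K(t,t)) | (forall t. ~D(t))
Give each quantifier a distinct variable: t↦a.
  (exists t. ~K(t,t)) | (forall a. ~D(a))
Extract every quantifier outward, since the variables are now distinct and don't occur free across branches:
  exists t. forall a. (~K(t,t) | ~D(a))
The prefix is exists t forall a: 1 universal, 1 existential.

1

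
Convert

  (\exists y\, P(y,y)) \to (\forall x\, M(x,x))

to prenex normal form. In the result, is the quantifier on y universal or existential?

Eliminate → and ↔ using ¬ and ∨.
  \neg (\exists y\, P(y,y)) \lor (\forall x\, M(x,x))
Move each ¬ inward, flipping quantifiers it crosses:
  (\forall y\, \neg P(y,y)) \lor (\forall x\, M(x,x))
Extract every quantifier outward, since the variables are now distinct and don't occur free across branches:
  \forall y\, \forall x\, (\neg P(y,y) \lor M(x,x))
The quantifier \exists y sits under an odd number of negations (counting the antecedent side of each →), so it flips to \forall y.

universal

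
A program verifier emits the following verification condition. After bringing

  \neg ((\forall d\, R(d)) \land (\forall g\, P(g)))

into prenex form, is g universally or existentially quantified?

Move each ¬ inward, flipping quantifiers it crosses:
  (\exists d\, \neg R(d)) \lor (\exists g\, \neg P(g))
Extract every quantifier outward, since the variables are now distinct and don't occur free across branches:
  \exists d\, \exists g\, (\neg R(d) \lor \neg P(g))
The quantifier \forall g sits under an odd number of negations, so it flips to \exists g.

existential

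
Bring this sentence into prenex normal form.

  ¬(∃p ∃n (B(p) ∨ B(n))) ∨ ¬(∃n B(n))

Drive negations inward (¬∀x A ≡ ∃x ¬A, ¬∃x A ≡ ∀x ¬A, De Morgan for ∧/∨):
  (∀p ∀n (¬B(p) ∧ ¬B(n))) ∨ (∀n ¬B(n))
Standardize variables apart so no two quantifiers bind the same name: n↦x.
  (∀p ∀n (¬B(p) ∧ ¬B(n))) ∨ (∀x ¬B(x))
Finally move all quantifiers to the prefix:
  ∀p ∀n ∀x (¬B(p) ∧ ¬B(n) ∨ ¬B(x))

∀p ∀n ∀x (¬B(p) ∧ ¬B(n) ∨ ¬B(x))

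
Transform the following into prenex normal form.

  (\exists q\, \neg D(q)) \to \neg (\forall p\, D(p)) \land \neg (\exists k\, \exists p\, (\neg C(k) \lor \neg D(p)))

\forall q\, \exists p\, \forall k\, \forall a\, (D(q) \lor \neg D(p) \land C(k) \land D(a))

First replace A → B with ¬A ∨ B.
  \neg (\exists q\, \neg D(q)) \lor \neg (\forall p\, D(p)) \land \neg (\exists k\, \exists p\, (\neg C(k) \lor \neg D(p)))
Push ¬ through the quantifiers and connectives to reach negation normal form:
  (\forall q\, D(q)) \lor (\exists p\, \neg D(p)) \land (\forall k\, \forall p\, (C(k) \land D(p)))
Rename bound variables to avoid capture: p↦a.
  (\forall q\, D(q)) \lor (\exists p\, \neg D(p)) \land (\forall k\, \forall a\, (C(k) \land D(a)))
Pull the quantifiers to the front (each side's bound variable is not free in the other side):
  \forall q\, \exists p\, \forall k\, \forall a\, (D(q) \lor \neg D(p) \land C(k) \land D(a))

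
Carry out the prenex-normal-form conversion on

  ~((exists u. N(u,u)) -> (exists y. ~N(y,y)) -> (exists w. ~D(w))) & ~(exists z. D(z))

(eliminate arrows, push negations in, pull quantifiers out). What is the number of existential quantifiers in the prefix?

2

First replace A → B with ¬A ∨ B.
  ~(~(exists u. N(u,u)) | ~(exists y. ~N(y,y)) | (exists w. ~D(w))) & ~(exists z. D(z))
Push ¬ through the quantifiers and connectives to reach negation normal form:
  (exists u. N(u,u)) & (exists y. ~N(y,y)) & (forall w. D(w)) & (forall z. ~D(z))
Finally move all quantifiers to the prefix:
  exists u. exists y. forall w. forall z. (N(u,u) & ~N(y,y) & D(w) & ~D(z))
The prefix is exists u exists y forall w forall z: 2 universal, 2 existential.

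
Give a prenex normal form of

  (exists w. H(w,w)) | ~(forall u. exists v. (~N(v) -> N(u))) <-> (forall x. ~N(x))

forall w. forall u. exists v. forall x. exists c. exists t. exists v1. forall y1. ((~H(w,w) & (N(v) | N(u)) | ~N(x)) & (N(c) | H(t,t) | ~N(y1) & ~N(v1)))

Rewrite implications/biconditionals: A → B as ¬A ∨ B; A ↔ B as (¬A ∨ B) ∧ (¬B ∨ A).
  (~((exists w. H(w,w)) | ~(forall u. exists v. (~~N(v) | N(u)))) | (forall x. ~N(x))) & (~(forall x. ~N(x)) | (exists w. H(w,w)) | ~(forall u. exists v. (~~N(v) | N(u))))
Drive negations inward (¬∀x A ≡ ∃x ¬A, ¬∃x A ≡ ∀x ¬A, De Morgan for ∧/∨):
  ((forall w. ~H(w,w)) & (forall u. exists v. (N(v) | N(u))) | (forall x. ~N(x))) & ((exists x. N(x)) | (exists w. H(w,w)) | (exists u. forall v. (~N(v) & ~N(u))))
Rename bound variables to avoid capture: x↦c, w↦t, u↦v1, v↦y1.
  ((forall w. ~H(w,w)) & (forall u. exists v. (N(v) | N(u))) | (forall x. ~N(x))) & ((exists c. N(c)) | (exists t. H(t,t)) | (exists v1. forall y1. (~N(y1) & ~N(v1))))
Finally move all quantifiers to the prefix:
  forall w. forall u. exists v. forall x. exists c. exists t. exists v1. forall y1. ((~H(w,w) & (N(v) | N(u)) | ~N(x)) & (N(c) | H(t,t) | ~N(y1) & ~N(v1)))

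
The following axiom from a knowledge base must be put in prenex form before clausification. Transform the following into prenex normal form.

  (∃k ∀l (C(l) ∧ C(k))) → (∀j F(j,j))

∀k ∃l ∀j (¬C(l) ∨ ¬C(k) ∨ F(j,j))

First replace A → B with ¬A ∨ B.
  ¬(∃k ∀l (C(l) ∧ C(k))) ∨ (∀j F(j,j))
Move each ¬ inward, flipping quantifiers it crosses:
  (∀k ∃l (¬C(l) ∨ ¬C(k))) ∨ (∀j F(j,j))
Extract every quantifier outward, since the variables are now distinct and don't occur free across branches:
  ∀k ∃l ∀j (¬C(l) ∨ ¬C(k) ∨ F(j,j))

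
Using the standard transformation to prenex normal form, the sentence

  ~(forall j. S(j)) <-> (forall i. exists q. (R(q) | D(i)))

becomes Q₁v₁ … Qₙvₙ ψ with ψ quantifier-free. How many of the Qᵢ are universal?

3

Eliminate → and ↔ using ¬ and ∨; A ↔ B as (¬A ∨ B) ∧ (¬B ∨ A).
  (~~(forall j. S(j)) | (forall i. exists q. (R(q) | D(i)))) & (~(forall i. exists q. (R(q) | D(i))) | ~(forall j. S(j)))
Push ¬ through the quantifiers and connectives to reach negation normal form:
  ((forall j. S(j)) | (forall i. exists q. (R(q) | D(i)))) & ((exists i. forall q. (~R(q) & ~D(i))) | (exists j. ~S(j)))
Standardize variables apart so no two quantifiers bind the same name: i↦y, q↦c, j↦s.
  ((forall j. S(j)) | (forall i. exists q. (R(q) | D(i)))) & ((exists y. forall c. (~R(c) & ~D(y))) | (exists s. ~S(s)))
Extract every quantifier outward, since the variables are now distinct and don't occur free across branches:
  forall j. forall i. exists q. exists y. forall c. exists s. ((S(j) | R(q) | D(i)) & (~R(c) & ~D(y) | ~S(s)))
The prefix is forall j forall i exists q exists y forall c exists s: 3 universal, 3 existential.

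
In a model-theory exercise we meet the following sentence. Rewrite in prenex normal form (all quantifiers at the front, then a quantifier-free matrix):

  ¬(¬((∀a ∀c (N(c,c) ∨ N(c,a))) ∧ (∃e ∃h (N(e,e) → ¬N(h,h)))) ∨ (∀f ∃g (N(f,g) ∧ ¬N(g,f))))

Eliminate → and ↔ using ¬ and ∨.
  ¬(¬((∀a ∀c (N(c,c) ∨ N(c,a))) ∧ (∃e ∃h (¬N(e,e) ∨ ¬N(h,h)))) ∨ (∀f ∃g (N(f,g) ∧ ¬N(g,f))))
Move each ¬ inward, flipping quantifiers it crosses:
  (∀a ∀c (N(c,c) ∨ N(c,a))) ∧ (∃e ∃h (¬N(e,e) ∨ ¬N(h,h))) ∧ (∃f ∀g (¬N(f,g) ∨ N(g,f)))
Finally move all quantifiers to the prefix:
  ∀a ∀c ∃e ∃h ∃f ∀g ((N(c,c) ∨ N(c,a)) ∧ (¬N(e,e) ∨ ¬N(h,h)) ∧ (¬N(f,g) ∨ N(g,f)))

∀a ∀c ∃e ∃h ∃f ∀g ((N(c,c) ∨ N(c,a)) ∧ (¬N(e,e) ∨ ¬N(h,h)) ∧ (¬N(f,g) ∨ N(g,f)))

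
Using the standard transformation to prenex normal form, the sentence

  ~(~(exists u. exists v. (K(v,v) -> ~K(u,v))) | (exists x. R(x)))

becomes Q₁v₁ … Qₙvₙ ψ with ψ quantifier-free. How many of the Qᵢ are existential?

Eliminate → and ↔ using ¬ and ∨.
  ~(~(exists u. exists v. (~K(v,v) | ~K(u,v))) | (exists x. R(x)))
Move each ¬ inward, flipping quantifiers it crosses:
  (exists u. exists v. (~K(v,v) | ~K(u,v))) & (forall x. ~R(x))
Pull the quantifiers to the front (each side's bound variable is not free in the other side):
  exists u. exists v. forall x. ((~K(v,v) | ~K(u,v)) & ~R(x))
The prefix is exists u exists v forall x: 1 universal, 2 existential.

2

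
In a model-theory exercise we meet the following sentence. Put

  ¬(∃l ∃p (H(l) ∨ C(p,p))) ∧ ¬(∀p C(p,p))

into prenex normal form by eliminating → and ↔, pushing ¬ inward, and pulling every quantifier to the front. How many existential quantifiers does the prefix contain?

Push ¬ through the quantifiers and connectives to reach negation normal form:
  (∀l ∀p (¬H(l) ∧ ¬C(p,p))) ∧ (∃p ¬C(p,p))
Rename bound variables to avoid capture: p↦z1.
  (∀l ∀p (¬H(l) ∧ ¬C(p,p))) ∧ (∃z1 ¬C(z1,z1))
Extract every quantifier outward, since the variables are now distinct and don't occur free across branches:
  ∀l ∀p ∃z1 (¬H(l) ∧ ¬C(p,p) ∧ ¬C(z1,z1))
The prefix is ∀l ∀p ∃z1: 2 universal, 1 existential.

1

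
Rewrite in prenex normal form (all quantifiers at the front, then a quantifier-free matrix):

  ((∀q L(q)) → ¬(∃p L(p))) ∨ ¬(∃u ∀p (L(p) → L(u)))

∃q ∀p ∀u ∃v1 (¬L(q) ∨ ¬L(p) ∨ L(v1) ∧ ¬L(u))

Rewrite implications/biconditionals: A → B as ¬A ∨ B.
  ¬(∀q L(q)) ∨ ¬(∃p L(p)) ∨ ¬(∃u ∀p (¬L(p) ∨ L(u)))
Push ¬ through the quantifiers and connectives to reach negation normal form:
  (∃q ¬L(q)) ∨ (∀p ¬L(p)) ∨ (∀u ∃p (L(p) ∧ ¬L(u)))
Standardize variables apart so no two quantifiers bind the same name: p↦v1.
  (∃q ¬L(q)) ∨ (∀p ¬L(p)) ∨ (∀u ∃v1 (L(v1) ∧ ¬L(u)))
Finally move all quantifiers to the prefix:
  ∃q ∀p ∀u ∃v1 (¬L(q) ∨ ¬L(p) ∨ L(v1) ∧ ¬L(u))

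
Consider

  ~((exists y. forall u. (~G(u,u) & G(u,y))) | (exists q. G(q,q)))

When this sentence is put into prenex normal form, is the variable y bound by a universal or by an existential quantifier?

Move each ¬ inward, flipping quantifiers it crosses:
  (forall y. exists u. (G(u,u) | ~G(u,y))) & (forall q. ~G(q,q))
Finally move all quantifiers to the prefix:
  forall y. exists u. forall q. ((G(u,u) | ~G(u,y)) & ~G(q,q))
The quantifier exists y sits under an odd number of negations, so it flips to forall y.

universal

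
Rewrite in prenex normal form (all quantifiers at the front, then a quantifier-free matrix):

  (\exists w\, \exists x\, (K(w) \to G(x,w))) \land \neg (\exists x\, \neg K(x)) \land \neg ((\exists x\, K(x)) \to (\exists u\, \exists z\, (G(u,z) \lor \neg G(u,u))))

Eliminate → and ↔ using ¬ and ∨.
  (\exists w\, \exists x\, (\neg K(w) \lor G(x,w))) \land \neg (\exists x\, \neg K(x)) \land \neg (\neg (\exists x\, K(x)) \lor (\exists u\, \exists z\, (G(u,z) \lor \neg G(u,u))))
Push ¬ through the quantifiers and connectives to reach negation normal form:
  (\exists w\, \exists x\, (\neg K(w) \lor G(x,w))) \land (\forall x\, K(x)) \land (\exists x\, K(x)) \land (\forall u\, \forall z\, (\neg G(u,z) \land G(u,u)))
Give each quantifier a distinct variable: x↦c, x↦p.
  (\exists w\, \exists x\, (\neg K(w) \lor G(x,w))) \land (\forall c\, K(c)) \land (\exists p\, K(p)) \land (\forall u\, \forall z\, (\neg G(u,z) \land G(u,u)))
Pull the quantifiers to the front (each side's bound variable is not free in the other side):
  \exists w\, \exists x\, \forall c\, \exists p\, \forall u\, \forall z\, ((\neg K(w) \lor G(x,w)) \land K(c) \land K(p) \land \neg G(u,z) \land G(u,u))

\exists w\, \exists x\, \forall c\, \exists p\, \forall u\, \forall z\, ((\neg K(w) \lor G(x,w)) \land K(c) \land K(p) \land \neg G(u,z) \land G(u,u))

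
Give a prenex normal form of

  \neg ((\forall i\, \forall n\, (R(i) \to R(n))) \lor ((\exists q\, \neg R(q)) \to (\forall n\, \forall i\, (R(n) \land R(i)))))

Eliminate → and ↔ using ¬ and ∨.
  \neg ((\forall i\, \forall n\, (\neg R(i) \lor R(n))) \lor \neg (\exists q\, \neg R(q)) \lor (\forall n\, \forall i\, (R(n) \land R(i))))
Push ¬ through the quantifiers and connectives to reach negation normal form:
  (\exists i\, \exists n\, (R(i) \land \neg R(n))) \land (\exists q\, \neg R(q)) \land (\exists n\, \exists i\, (\neg R(n) \lor \neg R(i)))
Give each quantifier a distinct variable: n↦w, i↦b.
  (\exists i\, \exists n\, (R(i) \land \neg R(n))) \land (\exists q\, \neg R(q)) \land (\exists w\, \exists b\, (\neg R(w) \lor \neg R(b)))
Extract every quantifier outward, since the variables are now distinct and don't occur free across branches:
  \exists i\, \exists n\, \exists q\, \exists w\, \exists b\, (R(i) \land \neg R(n) \land \neg R(q) \land (\neg R(w) \lor \neg R(b)))

\exists i\, \exists n\, \exists q\, \exists w\, \exists b\, (R(i) \land \neg R(n) \land \neg R(q) \land (\neg R(w) \lor \neg R(b)))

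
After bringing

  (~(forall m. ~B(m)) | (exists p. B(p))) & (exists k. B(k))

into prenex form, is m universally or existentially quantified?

Drive negations inward (¬∀x A ≡ ∃x ¬A, ¬∃x A ≡ ∀x ¬A, De Morgan for ∧/∨):
  ((exists m. B(m)) | (exists p. B(p))) & (exists k. B(k))
All bound variables are already distinct, so no renaming is needed.
Extract every quantifier outward, since the variables are now distinct and don't occur free across branches:
  exists m. exists p. exists k. ((B(m) | B(p)) & B(k))
The quantifier forall m sits under an odd number of negations, so it flips to exists m.

existential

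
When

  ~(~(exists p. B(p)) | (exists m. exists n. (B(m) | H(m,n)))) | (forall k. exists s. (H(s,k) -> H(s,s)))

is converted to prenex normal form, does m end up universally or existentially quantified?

universal

Eliminate → and ↔ using ¬ and ∨.
  ~(~(exists p. B(p)) | (exists m. exists n. (B(m) | H(m,n)))) | (forall k. exists s. (~H(s,k) | H(s,s)))
Push ¬ through the quantifiers and connectives to reach negation normal form:
  (exists p. B(p)) & (forall m. forall n. (~B(m) & ~H(m,n))) | (forall k. exists s. (~H(s,k) | H(s,s)))
All bound variables are already distinct, so no renaming is needed.
Extract every quantifier outward, since the variables are now distinct and don't occur free across branches:
  exists p. forall m. forall n. forall k. exists s. (B(p) & ~B(m) & ~H(m,n) | ~H(s,k) | H(s,s))
The quantifier exists m sits under an odd number of negations (counting the antecedent side of each →), so it flips to forall m.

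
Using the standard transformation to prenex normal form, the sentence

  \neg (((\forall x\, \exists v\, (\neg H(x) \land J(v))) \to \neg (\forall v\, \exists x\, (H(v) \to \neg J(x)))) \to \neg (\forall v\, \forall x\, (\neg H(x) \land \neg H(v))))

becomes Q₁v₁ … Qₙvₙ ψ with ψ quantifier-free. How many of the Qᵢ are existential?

Rewrite implications/biconditionals: A → B as ¬A ∨ B.
  \neg (\neg (\neg (\forall x\, \exists v\, (\neg H(x) \land J(v))) \lor \neg (\forall v\, \exists x\, (\neg H(v) \lor \neg J(x)))) \lor \neg (\forall v\, \forall x\, (\neg H(x) \land \neg H(v))))
Push ¬ through the quantifiers and connectives to reach negation normal form:
  ((\exists x\, \forall v\, (H(x) \lor \neg J(v))) \lor (\exists v\, \forall x\, (H(v) \land J(x)))) \land (\forall v\, \forall x\, (\neg H(x) \land \neg H(v)))
Give each quantifier a distinct variable: v↦y, x↦q, v↦w, x↦z1.
  ((\exists x\, \forall v\, (H(x) \lor \neg J(v))) \lor (\exists y\, \forall q\, (H(y) \land J(q)))) \land (\forall w\, \forall z1\, (\neg H(z1) \land \neg H(w)))
Extract every quantifier outward, since the variables are now distinct and don't occur free across branches:
  \exists x\, \forall v\, \exists y\, \forall q\, \forall w\, \forall z1\, ((H(x) \lor \neg J(v) \lor H(y) \land J(q)) \land \neg H(z1) \land \neg H(w))
The prefix is \exists x \forall v \exists y \forall q \forall w \forall z1: 4 universal, 2 existential.

2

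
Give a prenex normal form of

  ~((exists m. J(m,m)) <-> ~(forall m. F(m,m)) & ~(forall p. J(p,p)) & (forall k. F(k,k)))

Eliminate → and ↔ using ¬ and ∨; A ↔ B as (¬A ∨ B) ∧ (¬B ∨ A).
  ~((~(exists m. J(m,m)) | ~(forall m. F(m,m)) & ~(forall p. J(p,p)) & (forall k. F(k,k))) & (~(~(forall m. F(m,m)) & ~(forall p. J(p,p)) & (forall k. F(k,k))) | (exists m. J(m,m))))
Move each ¬ inward, flipping quantifiers it crosses:
  (exists m. J(m,m)) & ((forall m. F(m,m)) | (forall p. J(p,p)) | (exists k. ~F(k,k))) | (exists m. ~F(m,m)) & (exists p. ~J(p,p)) & (forall k. F(k,k)) & (forall m. ~J(m,m))
Standardize variables apart so no two quantifiers bind the same name: m↦x, m↦y, p↦u1, k↦x1, m↦z1.
  (exists m. J(m,m)) & ((forall x. F(x,x)) | (forall p. J(p,p)) | (exists k. ~F(k,k))) | (exists y. ~F(y,y)) & (exists u1. ~J(u1,u1)) & (forall x1. F(x1,x1)) & (forall z1. ~J(z1,z1))
Finally move all quantifiers to the prefix:
  exists m. forall x. forall p. exists k. exists y. exists u1. forall x1. forall z1. (J(m,m) & (F(x,x) | J(p,p) | ~F(k,k)) | ~F(y,y) & ~J(u1,u1) & F(x1,x1) & ~J(z1,z1))

exists m. forall x. forall p. exists k. exists y. exists u1. forall x1. forall z1. (J(m,m) & (F(x,x) | J(p,p) | ~F(k,k)) | ~F(y,y) & ~J(u1,u1) & F(x1,x1) & ~J(z1,z1))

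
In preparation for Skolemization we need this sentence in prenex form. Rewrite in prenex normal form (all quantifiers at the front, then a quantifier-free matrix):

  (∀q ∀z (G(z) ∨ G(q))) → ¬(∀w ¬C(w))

∃q ∃z ∃w (¬G(z) ∧ ¬G(q) ∨ C(w))

Rewrite implications/biconditionals: A → B as ¬A ∨ B.
  ¬(∀q ∀z (G(z) ∨ G(q))) ∨ ¬(∀w ¬C(w))
Drive negations inward (¬∀x A ≡ ∃x ¬A, ¬∃x A ≡ ∀x ¬A, De Morgan for ∧/∨):
  (∃q ∃z (¬G(z) ∧ ¬G(q))) ∨ (∃w C(w))
Finally move all quantifiers to the prefix:
  ∃q ∃z ∃w (¬G(z) ∧ ¬G(q) ∨ C(w))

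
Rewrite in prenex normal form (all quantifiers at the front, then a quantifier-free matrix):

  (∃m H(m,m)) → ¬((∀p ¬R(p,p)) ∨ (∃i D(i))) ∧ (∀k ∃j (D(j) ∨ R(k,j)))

Eliminate → and ↔ using ¬ and ∨.
  ¬(∃m H(m,m)) ∨ ¬((∀p ¬R(p,p)) ∨ (∃i D(i))) ∧ (∀k ∃j (D(j) ∨ R(k,j)))
Drive negations inward (¬∀x A ≡ ∃x ¬A, ¬∃x A ≡ ∀x ¬A, De Morgan for ∧/∨):
  (∀m ¬H(m,m)) ∨ (∃p R(p,p)) ∧ (∀i ¬D(i)) ∧ (∀k ∃j (D(j) ∨ R(k,j)))
All bound variables are already distinct, so no renaming is needed.
Pull the quantifiers to the front (each side's bound variable is not free in the other side):
  ∀m ∃p ∀i ∀k ∃j (¬H(m,m) ∨ R(p,p) ∧ ¬D(i) ∧ (D(j) ∨ R(k,j)))

∀m ∃p ∀i ∀k ∃j (¬H(m,m) ∨ R(p,p) ∧ ¬D(i) ∧ (D(j) ∨ R(k,j)))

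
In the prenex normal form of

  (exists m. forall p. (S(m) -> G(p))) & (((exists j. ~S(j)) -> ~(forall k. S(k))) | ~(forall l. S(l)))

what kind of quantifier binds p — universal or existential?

Rewrite implications/biconditionals: A → B as ¬A ∨ B.
  (exists m. forall p. (~S(m) | G(p))) & (~(exists j. ~S(j)) | ~(forall k. S(k)) | ~(forall l. S(l)))
Push ¬ through the quantifiers and connectives to reach negation normal form:
  (exists m. forall p. (~S(m) | G(p))) & ((forall j. S(j)) | (exists k. ~S(k)) | (exists l. ~S(l)))
All bound variables are already distinct, so no renaming is needed.
Finally move all quantifiers to the prefix:
  exists m. forall p. forall j. exists k. exists l. ((~S(m) | G(p)) & (S(j) | ~S(k) | ~S(l)))
The quantifier forall p sits under an even number of negations (counting the antecedent side of each →), so it remains universal.

universal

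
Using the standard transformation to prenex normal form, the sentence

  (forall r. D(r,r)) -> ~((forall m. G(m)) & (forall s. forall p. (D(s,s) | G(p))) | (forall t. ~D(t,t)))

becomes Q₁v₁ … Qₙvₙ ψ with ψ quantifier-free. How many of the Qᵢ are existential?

First replace A → B with ¬A ∨ B.
  ~(forall r. D(r,r)) | ~((forall m. G(m)) & (forall s. forall p. (D(s,s) | G(p))) | (forall t. ~D(t,t)))
Move each ¬ inward, flipping quantifiers it crosses:
  (exists r. ~D(r,r)) | ((exists m. ~G(m)) | (exists s. exists p. (~D(s,s) & ~G(p)))) & (exists t. D(t,t))
Finally move all quantifiers to the prefix:
  exists r. exists m. exists s. exists p. exists t. (~D(r,r) | (~G(m) | ~D(s,s) & ~G(p)) & D(t,t))
The prefix is exists r exists m exists s exists p exists t: 0 universal, 5 existential.

5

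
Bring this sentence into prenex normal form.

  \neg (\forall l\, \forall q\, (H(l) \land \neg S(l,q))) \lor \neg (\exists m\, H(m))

Move each ¬ inward, flipping quantifiers it crosses:
  (\exists l\, \exists q\, (\neg H(l) \lor S(l,q))) \lor (\forall m\, \neg H(m))
All bound variables are already distinct, so no renaming is needed.
Finally move all quantifiers to the prefix:
  \exists l\, \exists q\, \forall m\, (\neg H(l) \lor S(l,q) \lor \neg H(m))

\exists l\, \exists q\, \forall m\, (\neg H(l) \lor S(l,q) \lor \neg H(m))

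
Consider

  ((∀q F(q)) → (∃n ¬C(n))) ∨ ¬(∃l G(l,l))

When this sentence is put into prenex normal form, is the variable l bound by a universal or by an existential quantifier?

First replace A → B with ¬A ∨ B.
  ¬(∀q F(q)) ∨ (∃n ¬C(n)) ∨ ¬(∃l G(l,l))
Drive negations inward (¬∀x A ≡ ∃x ¬A, ¬∃x A ≡ ∀x ¬A, De Morgan for ∧/∨):
  (∃q ¬F(q)) ∨ (∃n ¬C(n)) ∨ (∀l ¬G(l,l))
All bound variables are already distinct, so no renaming is needed.
Finally move all quantifiers to the prefix:
  ∃q ∃n ∀l (¬F(q) ∨ ¬C(n) ∨ ¬G(l,l))
The quantifier ∃l sits under an odd number of negations (counting the antecedent side of each →), so it flips to ∀l.

universal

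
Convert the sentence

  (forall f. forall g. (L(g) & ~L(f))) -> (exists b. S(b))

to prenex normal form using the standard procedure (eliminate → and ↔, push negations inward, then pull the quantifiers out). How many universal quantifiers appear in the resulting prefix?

0

Rewrite implications/biconditionals: A → B as ¬A ∨ B.
  ~(forall f. forall g. (L(g) & ~L(f))) | (exists b. S(b))
Drive negations inward (¬∀x A ≡ ∃x ¬A, ¬∃x A ≡ ∀x ¬A, De Morgan for ∧/∨):
  (exists f. exists g. (~L(g) | L(f))) | (exists b. S(b))
All bound variables are already distinct, so no renaming is needed.
Pull the quantifiers to the front (each side's bound variable is not free in the other side):
  exists f. exists g. exists b. (~L(g) | L(f) | S(b))
The prefix is exists f exists g exists b: 0 universal, 3 existential.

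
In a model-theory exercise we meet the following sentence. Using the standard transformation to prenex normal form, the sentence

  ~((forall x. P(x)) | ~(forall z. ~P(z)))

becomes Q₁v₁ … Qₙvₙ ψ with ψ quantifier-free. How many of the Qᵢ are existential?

Drive negations inward (¬∀x A ≡ ∃x ¬A, ¬∃x A ≡ ∀x ¬A, De Morgan for ∧/∨):
  (exists x. ~P(x)) & (forall z. ~P(z))
Pull the quantifiers to the front (each side's bound variable is not free in the other side):
  exists x. forall z. (~P(x) & ~P(z))
The prefix is exists x forall z: 1 universal, 1 existential.

1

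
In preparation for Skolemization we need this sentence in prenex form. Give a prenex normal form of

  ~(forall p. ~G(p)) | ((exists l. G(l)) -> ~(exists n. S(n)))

exists p. forall l. forall n. (G(p) | ~G(l) | ~S(n))

Rewrite implications/biconditionals: A → B as ¬A ∨ B.
  ~(forall p. ~G(p)) | ~(exists l. G(l)) | ~(exists n. S(n))
Push ¬ through the quantifiers and connectives to reach negation normal form:
  (exists p. G(p)) | (forall l. ~G(l)) | (forall n. ~S(n))
All bound variables are already distinct, so no renaming is needed.
Pull the quantifiers to the front (each side's bound variable is not free in the other side):
  exists p. forall l. forall n. (G(p) | ~G(l) | ~S(n))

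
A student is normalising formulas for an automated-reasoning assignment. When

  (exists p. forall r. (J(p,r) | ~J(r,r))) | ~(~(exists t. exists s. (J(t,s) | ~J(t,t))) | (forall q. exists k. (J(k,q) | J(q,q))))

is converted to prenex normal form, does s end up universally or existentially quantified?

Push ¬ through the quantifiers and connectives to reach negation normal form:
  (exists p. forall r. (J(p,r) | ~J(r,r))) | (exists t. exists s. (J(t,s) | ~J(t,t))) & (exists q. forall k. (~J(k,q) & ~J(q,q)))
Extract every quantifier outward, since the variables are now distinct and don't occur free across branches:
  exists p. forall r. exists t. exists s. exists q. forall k. (J(p,r) | ~J(r,r) | (J(t,s) | ~J(t,t)) & ~J(k,q) & ~J(q,q))
The quantifier exists s sits under an even number of negations, so it remains existential.

existential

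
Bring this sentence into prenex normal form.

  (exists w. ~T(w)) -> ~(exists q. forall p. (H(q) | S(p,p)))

Rewrite implications/biconditionals: A → B as ¬A ∨ B.
  ~(exists w. ~T(w)) | ~(exists q. forall p. (H(q) | S(p,p)))
Push ¬ through the quantifiers and connectives to reach negation normal form:
  (forall w. T(w)) | (forall q. exists p. (~H(q) & ~S(p,p)))
All bound variables are already distinct, so no renaming is needed.
Pull the quantifiers to the front (each side's bound variable is not free in the other side):
  forall w. forall q. exists p. (T(w) | ~H(q) & ~S(p,p))

forall w. forall q. exists p. (T(w) | ~H(q) & ~S(p,p))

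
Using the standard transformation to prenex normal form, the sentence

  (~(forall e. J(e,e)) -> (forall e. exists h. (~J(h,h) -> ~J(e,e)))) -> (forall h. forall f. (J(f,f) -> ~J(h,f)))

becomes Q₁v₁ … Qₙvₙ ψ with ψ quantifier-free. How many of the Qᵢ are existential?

First replace A → B with ¬A ∨ B.
  ~(~~(forall e. J(e,e)) | (forall e. exists h. (~~J(h,h) | ~J(e,e)))) | (forall h. forall f. (~J(f,f) | ~J(h,f)))
Push ¬ through the quantifiers and connectives to reach negation normal form:
  (exists e. ~J(e,e)) & (exists e. forall h. (~J(h,h) & J(e,e))) | (forall h. forall f. (~J(f,f) | ~J(h,f)))
Rename bound variables to avoid capture: e↦y1, h↦b.
  (exists e. ~J(e,e)) & (exists y1. forall h. (~J(h,h) & J(y1,y1))) | (forall b. forall f. (~J(f,f) | ~J(b,f)))
Pull the quantifiers to the front (each side's bound variable is not free in the other side):
  exists e. exists y1. forall h. forall b. forall f. (~J(e,e) & ~J(h,h) & J(y1,y1) | ~J(f,f) | ~J(b,f))
The prefix is exists e exists y1 forall h forall b forall f: 3 universal, 2 existential.

2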